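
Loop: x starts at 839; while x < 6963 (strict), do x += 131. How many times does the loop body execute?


Step 1: x goes from 839 toward 6963 by 131; the body runs while x<6963, so iterations = ceil((bound-start)/step)
Step 2: Distance=6124
Step 3: ceil(6124/131)=47

47


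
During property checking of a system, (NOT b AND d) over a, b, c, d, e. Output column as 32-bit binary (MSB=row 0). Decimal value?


Formula: (NOT b AND d) over a, b, c, d, e (32 rows)
Evaluate each row (bits = a,b,c,d,e, MSB first):
  row 0 [00000]: (NOT 0 AND 0) -> 0
  row 1 [00001]: (NOT 0 AND 0) -> 0
  row 2 [00010]: (NOT 0 AND 1) -> 1
  row 3 [00011]: (NOT 0 AND 1) -> 1
  row 4 [00100]: (NOT 0 AND 0) -> 0
  row 5 [00101]: (NOT 0 AND 0) -> 0
  row 6 [00110]: (NOT 0 AND 1) -> 1
  row 7 [00111]: (NOT 0 AND 1) -> 1
  row 8 [01000]: (NOT 1 AND 0) -> 0
  row 9 [01001]: (NOT 1 AND 0) -> 0
  row 10 [01010]: (NOT 1 AND 1) -> 0
  row 11 [01011]: (NOT 1 AND 1) -> 0
  row 12 [01100]: (NOT 1 AND 0) -> 0
  row 13 [01101]: (NOT 1 AND 0) -> 0
  row 14 [01110]: (NOT 1 AND 1) -> 0
  row 15 [01111]: (NOT 1 AND 1) -> 0
  row 16 [10000]: (NOT 0 AND 0) -> 0
  row 17 [10001]: (NOT 0 AND 0) -> 0
  row 18 [10010]: (NOT 0 AND 1) -> 1
  row 19 [10011]: (NOT 0 AND 1) -> 1
  row 20 [10100]: (NOT 0 AND 0) -> 0
  row 21 [10101]: (NOT 0 AND 0) -> 0
  row 22 [10110]: (NOT 0 AND 1) -> 1
  row 23 [10111]: (NOT 0 AND 1) -> 1
  row 24 [11000]: (NOT 1 AND 0) -> 0
  row 25 [11001]: (NOT 1 AND 0) -> 0
  row 26 [11010]: (NOT 1 AND 1) -> 0
  row 27 [11011]: (NOT 1 AND 1) -> 0
  row 28 [11100]: (NOT 1 AND 0) -> 0
  row 29 [11101]: (NOT 1 AND 0) -> 0
  row 30 [11110]: (NOT 1 AND 1) -> 0
  row 31 [11111]: (NOT 1 AND 1) -> 0
Full result column, 4 rows per line (a,b,c fixed per line; d,e runs 00..11 left to right):
  rows 0-3 [a,b,c=000]: 0011  = hex 3
  rows 4-7 [a,b,c=001]: 0011  = hex 3
  rows 8-11 [a,b,c=010]: 0000  = hex 0
  rows 12-15 [a,b,c=011]: 0000  = hex 0
  rows 16-19 [a,b,c=100]: 0011  = hex 3
  rows 20-23 [a,b,c=101]: 0011  = hex 3
  rows 24-27 [a,b,c=110]: 0000  = hex 0
  rows 28-31 [a,b,c=111]: 0000  = hex 0
Output column (row 0 .. row 31) = 00110011000000000011001100000000
Output column grouped in 4s = 0011 0011 0000 0000 0011 0011 0000 0000 = 0x33003300
Convert to decimal digit by digit (value = value*16 + digit):
  3 -> 3
  3*16 + 3 = 51
  51*16 + 0 = 816
  816*16 + 0 = 13056
  13056*16 + 3 = 208899
  208899*16 + 3 = 3342387
  3342387*16 + 0 = 53478192
  53478192*16 + 0 = 855651072
Decimal = 855651072

855651072


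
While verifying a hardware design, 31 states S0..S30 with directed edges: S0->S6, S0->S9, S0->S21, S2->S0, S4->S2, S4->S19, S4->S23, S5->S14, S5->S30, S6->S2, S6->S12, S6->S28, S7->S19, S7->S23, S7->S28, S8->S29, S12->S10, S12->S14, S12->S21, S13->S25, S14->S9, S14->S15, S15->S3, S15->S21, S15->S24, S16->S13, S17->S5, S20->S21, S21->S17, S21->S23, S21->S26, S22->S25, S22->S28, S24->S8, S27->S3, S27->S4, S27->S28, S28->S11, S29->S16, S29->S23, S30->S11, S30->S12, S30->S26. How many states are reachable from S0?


BFS from S0:
  layer 0: {S0}
  layer 1: {S6, S9, S21}
  layer 2: {S2, S12, S17, S23, S26, S28}
  layer 3: {S5, S10, S11, S14}
  layer 4: {S15, S30}
  layer 5: {S3, S24}
  layer 6: {S8}
  layer 7: {S29}
  layer 8: {S16}
  layer 9: {S13}
  layer 10: {S25}
Reachable set: {S0, S2, S3, S5, S6, S8, S9, S10, S11, S12, S13, S14, S15, S16, S17, S21, S23, S24, S25, S26, S28, S29, S30}
Count = 23

23


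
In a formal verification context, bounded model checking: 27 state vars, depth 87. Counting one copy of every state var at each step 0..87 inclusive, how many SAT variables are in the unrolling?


BMC unrolls to depth k, creating one copy of each state var for steps 0..k.
Step count = 87 + 1 = 88 (steps 0 through 87)
Vars per step = 27
Total = 27 * 88 = 2376

2376


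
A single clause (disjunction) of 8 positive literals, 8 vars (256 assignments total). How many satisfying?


Step 1: Total=2^8=256
Step 2: Unsat when all 8 false: 2^0=1
Step 3: Sat=256-1=255

255


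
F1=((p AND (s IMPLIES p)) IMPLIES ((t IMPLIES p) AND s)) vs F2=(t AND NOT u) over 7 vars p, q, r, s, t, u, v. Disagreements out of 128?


F1 = ((p AND (s IMPLIES p)) IMPLIES ((t IMPLIES p) AND s))
F2 = (t AND NOT u)
Evaluate both on each of 128 rows (bits = p,q,r,s,t,u,v):
  row 0 [0000000]: F1=1 F2=0 (differ) -> 1
  row 1 [0000001]: F1=1 F2=0 (differ) -> 1
  row 2 [0000010]: F1=1 F2=0 (differ) -> 1
  row 3 [0000011]: F1=1 F2=0 (differ) -> 1
  row 4 [0000100]: F1=1 F2=1 -> 0
  (every remaining row is evaluated the same way; all 128 results are listed next)
Full result column, 8 rows per line (p,q,r,s fixed per line; t,u,v runs 000..111 left to right):
  rows 0-7 [p,q,r,s=0000]: 11110011  (ones: 6)
  rows 8-15 [p,q,r,s=0001]: 11110011  (ones: 6)
  rows 16-23 [p,q,r,s=0010]: 11110011  (ones: 6)
  rows 24-31 [p,q,r,s=0011]: 11110011  (ones: 6)
  rows 32-39 [p,q,r,s=0100]: 11110011  (ones: 6)
  rows 40-47 [p,q,r,s=0101]: 11110011  (ones: 6)
  rows 48-55 [p,q,r,s=0110]: 11110011  (ones: 6)
  rows 56-63 [p,q,r,s=0111]: 11110011  (ones: 6)
  rows 64-71 [p,q,r,s=1000]: 00001100  (ones: 2)
  rows 72-79 [p,q,r,s=1001]: 11110011  (ones: 6)
  rows 80-87 [p,q,r,s=1010]: 00001100  (ones: 2)
  rows 88-95 [p,q,r,s=1011]: 11110011  (ones: 6)
  rows 96-103 [p,q,r,s=1100]: 00001100  (ones: 2)
  rows 104-111 [p,q,r,s=1101]: 11110011  (ones: 6)
  rows 112-119 [p,q,r,s=1110]: 00001100  (ones: 2)
  rows 120-127 [p,q,r,s=1111]: 11110011  (ones: 6)
Disagreements = 6+6+6+6+6+6+6+6+2+6+2+6+2+6+2+6 = 80

80


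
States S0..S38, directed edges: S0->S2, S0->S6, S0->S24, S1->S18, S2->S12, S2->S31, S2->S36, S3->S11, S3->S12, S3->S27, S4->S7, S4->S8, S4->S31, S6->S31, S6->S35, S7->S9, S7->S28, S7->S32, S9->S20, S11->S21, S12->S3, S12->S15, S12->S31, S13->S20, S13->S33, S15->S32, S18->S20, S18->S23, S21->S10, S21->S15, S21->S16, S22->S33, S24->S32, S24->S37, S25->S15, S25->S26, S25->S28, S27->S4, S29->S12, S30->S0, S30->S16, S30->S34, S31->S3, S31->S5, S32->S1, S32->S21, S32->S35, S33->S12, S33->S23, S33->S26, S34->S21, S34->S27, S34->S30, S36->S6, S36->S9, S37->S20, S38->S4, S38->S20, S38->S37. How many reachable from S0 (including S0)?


BFS from S0:
  layer 0: {S0}
  layer 1: {S2, S6, S24}
  layer 2: {S12, S31, S32, S35, S36, S37}
  layer 3: {S1, S3, S5, S9, S15, S20, S21}
  layer 4: {S10, S11, S16, S18, S27}
  layer 5: {S4, S23}
  layer 6: {S7, S8}
  layer 7: {S28}
Reachable set: {S0, S1, S2, S3, S4, S5, S6, S7, S8, S9, S10, S11, S12, S15, S16, S18, S20, S21, S23, S24, S27, S28, S31, S32, S35, S36, S37}
Count = 27

27


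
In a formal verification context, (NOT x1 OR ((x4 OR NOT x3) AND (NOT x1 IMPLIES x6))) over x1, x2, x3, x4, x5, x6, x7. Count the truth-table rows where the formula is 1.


Formula: (NOT x1 OR ((x4 OR NOT x3) AND (NOT x1 IMPLIES x6))) over 7 vars (128 rows)
Evaluate each row (x1, x2, x3, x4, x5, x6, x7 as bits, MSB first):
  row 0 [0000000]: (NOT 0 OR ((0 OR NOT 0) AND (NOT 0 IMPLIES 0))) -> 1
  row 1 [0000001]: (NOT 0 OR ((0 OR NOT 0) AND (NOT 0 IMPLIES 0))) -> 1
  row 2 [0000010]: (NOT 0 OR ((0 OR NOT 0) AND (NOT 0 IMPLIES 1))) -> 1
  row 3 [0000011]: (NOT 0 OR ((0 OR NOT 0) AND (NOT 0 IMPLIES 1))) -> 1
  row 4 [0000100]: (NOT 0 OR ((0 OR NOT 0) AND (NOT 0 IMPLIES 0))) -> 1
  (every remaining row is evaluated the same way; all 128 results are listed next)
Full result column, 8 rows per line (x1,x2,x3,x4 fixed per line; x5,x6,x7 runs 000..111 left to right):
  rows 0-7 [x1,x2,x3,x4=0000]: 11111111  (ones: 8)
  rows 8-15 [x1,x2,x3,x4=0001]: 11111111  (ones: 8)
  rows 16-23 [x1,x2,x3,x4=0010]: 11111111  (ones: 8)
  rows 24-31 [x1,x2,x3,x4=0011]: 11111111  (ones: 8)
  rows 32-39 [x1,x2,x3,x4=0100]: 11111111  (ones: 8)
  rows 40-47 [x1,x2,x3,x4=0101]: 11111111  (ones: 8)
  rows 48-55 [x1,x2,x3,x4=0110]: 11111111  (ones: 8)
  rows 56-63 [x1,x2,x3,x4=0111]: 11111111  (ones: 8)
  rows 64-71 [x1,x2,x3,x4=1000]: 11111111  (ones: 8)
  rows 72-79 [x1,x2,x3,x4=1001]: 11111111  (ones: 8)
  rows 80-87 [x1,x2,x3,x4=1010]: 00000000  (ones: 0)
  rows 88-95 [x1,x2,x3,x4=1011]: 11111111  (ones: 8)
  rows 96-103 [x1,x2,x3,x4=1100]: 11111111  (ones: 8)
  rows 104-111 [x1,x2,x3,x4=1101]: 11111111  (ones: 8)
  rows 112-119 [x1,x2,x3,x4=1110]: 00000000  (ones: 0)
  rows 120-127 [x1,x2,x3,x4=1111]: 11111111  (ones: 8)
Count of 1-rows = 8+8+8+8+8+8+8+8+8+8+0+8+8+8+0+8 = 112

112


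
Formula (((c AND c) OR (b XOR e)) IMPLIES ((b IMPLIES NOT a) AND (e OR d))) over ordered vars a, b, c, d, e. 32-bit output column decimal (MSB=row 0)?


Formula: (((c AND c) OR (b XOR e)) IMPLIES ((b IMPLIES NOT a) AND (e OR d))) over a, b, c, d, e (32 rows)
Evaluate each row (bits = a,b,c,d,e, MSB first):
  row 0 [00000]: (((0 AND 0) OR (0 XOR 0)) IMPLIES ((0 IMPLIES NOT 0) AND (0 OR 0))) -> 1
  row 1 [00001]: (((0 AND 0) OR (0 XOR 1)) IMPLIES ((0 IMPLIES NOT 0) AND (1 OR 0))) -> 1
  row 2 [00010]: (((0 AND 0) OR (0 XOR 0)) IMPLIES ((0 IMPLIES NOT 0) AND (0 OR 1))) -> 1
  row 3 [00011]: (((0 AND 0) OR (0 XOR 1)) IMPLIES ((0 IMPLIES NOT 0) AND (1 OR 1))) -> 1
  row 4 [00100]: (((1 AND 1) OR (0 XOR 0)) IMPLIES ((0 IMPLIES NOT 0) AND (0 OR 0))) -> 0
  row 5 [00101]: (((1 AND 1) OR (0 XOR 1)) IMPLIES ((0 IMPLIES NOT 0) AND (1 OR 0))) -> 1
  row 6 [00110]: (((1 AND 1) OR (0 XOR 0)) IMPLIES ((0 IMPLIES NOT 0) AND (0 OR 1))) -> 1
  row 7 [00111]: (((1 AND 1) OR (0 XOR 1)) IMPLIES ((0 IMPLIES NOT 0) AND (1 OR 1))) -> 1
  row 8 [01000]: (((0 AND 0) OR (1 XOR 0)) IMPLIES ((1 IMPLIES NOT 0) AND (0 OR 0))) -> 0
  row 9 [01001]: (((0 AND 0) OR (1 XOR 1)) IMPLIES ((1 IMPLIES NOT 0) AND (1 OR 0))) -> 1
  row 10 [01010]: (((0 AND 0) OR (1 XOR 0)) IMPLIES ((1 IMPLIES NOT 0) AND (0 OR 1))) -> 1
  row 11 [01011]: (((0 AND 0) OR (1 XOR 1)) IMPLIES ((1 IMPLIES NOT 0) AND (1 OR 1))) -> 1
  row 12 [01100]: (((1 AND 1) OR (1 XOR 0)) IMPLIES ((1 IMPLIES NOT 0) AND (0 OR 0))) -> 0
  row 13 [01101]: (((1 AND 1) OR (1 XOR 1)) IMPLIES ((1 IMPLIES NOT 0) AND (1 OR 0))) -> 1
  row 14 [01110]: (((1 AND 1) OR (1 XOR 0)) IMPLIES ((1 IMPLIES NOT 0) AND (0 OR 1))) -> 1
  row 15 [01111]: (((1 AND 1) OR (1 XOR 1)) IMPLIES ((1 IMPLIES NOT 0) AND (1 OR 1))) -> 1
  row 16 [10000]: (((0 AND 0) OR (0 XOR 0)) IMPLIES ((0 IMPLIES NOT 1) AND (0 OR 0))) -> 1
  row 17 [10001]: (((0 AND 0) OR (0 XOR 1)) IMPLIES ((0 IMPLIES NOT 1) AND (1 OR 0))) -> 1
  row 18 [10010]: (((0 AND 0) OR (0 XOR 0)) IMPLIES ((0 IMPLIES NOT 1) AND (0 OR 1))) -> 1
  row 19 [10011]: (((0 AND 0) OR (0 XOR 1)) IMPLIES ((0 IMPLIES NOT 1) AND (1 OR 1))) -> 1
  row 20 [10100]: (((1 AND 1) OR (0 XOR 0)) IMPLIES ((0 IMPLIES NOT 1) AND (0 OR 0))) -> 0
  row 21 [10101]: (((1 AND 1) OR (0 XOR 1)) IMPLIES ((0 IMPLIES NOT 1) AND (1 OR 0))) -> 1
  row 22 [10110]: (((1 AND 1) OR (0 XOR 0)) IMPLIES ((0 IMPLIES NOT 1) AND (0 OR 1))) -> 1
  row 23 [10111]: (((1 AND 1) OR (0 XOR 1)) IMPLIES ((0 IMPLIES NOT 1) AND (1 OR 1))) -> 1
  row 24 [11000]: (((0 AND 0) OR (1 XOR 0)) IMPLIES ((1 IMPLIES NOT 1) AND (0 OR 0))) -> 0
  row 25 [11001]: (((0 AND 0) OR (1 XOR 1)) IMPLIES ((1 IMPLIES NOT 1) AND (1 OR 0))) -> 1
  row 26 [11010]: (((0 AND 0) OR (1 XOR 0)) IMPLIES ((1 IMPLIES NOT 1) AND (0 OR 1))) -> 0
  row 27 [11011]: (((0 AND 0) OR (1 XOR 1)) IMPLIES ((1 IMPLIES NOT 1) AND (1 OR 1))) -> 1
  row 28 [11100]: (((1 AND 1) OR (1 XOR 0)) IMPLIES ((1 IMPLIES NOT 1) AND (0 OR 0))) -> 0
  row 29 [11101]: (((1 AND 1) OR (1 XOR 1)) IMPLIES ((1 IMPLIES NOT 1) AND (1 OR 0))) -> 0
  row 30 [11110]: (((1 AND 1) OR (1 XOR 0)) IMPLIES ((1 IMPLIES NOT 1) AND (0 OR 1))) -> 0
  row 31 [11111]: (((1 AND 1) OR (1 XOR 1)) IMPLIES ((1 IMPLIES NOT 1) AND (1 OR 1))) -> 0
Full result column, 4 rows per line (a,b,c fixed per line; d,e runs 00..11 left to right):
  rows 0-3 [a,b,c=000]: 1111  = hex F
  rows 4-7 [a,b,c=001]: 0111  = hex 7
  rows 8-11 [a,b,c=010]: 0111  = hex 7
  rows 12-15 [a,b,c=011]: 0111  = hex 7
  rows 16-19 [a,b,c=100]: 1111  = hex F
  rows 20-23 [a,b,c=101]: 0111  = hex 7
  rows 24-27 [a,b,c=110]: 0101  = hex 5
  rows 28-31 [a,b,c=111]: 0000  = hex 0
Output column (row 0 .. row 31) = 11110111011101111111011101010000
Output column grouped in 4s = 1111 0111 0111 0111 1111 0111 0101 0000 = 0xF777F750
Convert to decimal digit by digit (value = value*16 + digit):
  F -> 15
  15*16 + 7 = 247
  247*16 + 7 = 3959
  3959*16 + 7 = 63351
  63351*16 + 15 (F) = 1013631
  1013631*16 + 7 = 16218103
  16218103*16 + 5 = 259489653
  259489653*16 + 0 = 4151834448
Decimal = 4151834448

4151834448


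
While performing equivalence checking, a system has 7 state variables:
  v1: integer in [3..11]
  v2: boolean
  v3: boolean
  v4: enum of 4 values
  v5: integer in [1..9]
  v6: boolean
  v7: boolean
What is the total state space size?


State space = product of domain sizes of all variables.
Domain sizes:
  v1 (integer in [3..11]): 9
  v2 (boolean): 2
  v3 (boolean): 2
  v4 (enum of 4 values): 4
  v5 (integer in [1..9]): 9
  v6 (boolean): 2
  v7 (boolean): 2
Product = 9 * 2 * 2 * 4 * 9 * 2 * 2 = 5184

5184


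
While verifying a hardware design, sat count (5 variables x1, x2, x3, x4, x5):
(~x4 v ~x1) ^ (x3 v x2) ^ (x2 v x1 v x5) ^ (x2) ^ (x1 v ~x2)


CNF with 5 clauses over 5 vars (32 assignments).
An assignment satisfies CNF iff every clause has >=1 true literal.
Check each row (bits = x1,x2,x3,x4,x5; clause T/F shown):
  row 0 [00000]: clauses=TFFFT -> 0
  row 1 [00001]: clauses=TFTFT -> 0
  row 2 [00010]: clauses=TFFFT -> 0
  row 3 [00011]: clauses=TFTFT -> 0
  row 4 [00100]: clauses=TTFFT -> 0
  row 5 [00101]: clauses=TTTFT -> 0
  row 6 [00110]: clauses=TTFFT -> 0
  row 7 [00111]: clauses=TTTFT -> 0
  row 8 [01000]: clauses=TTTTF -> 0
  row 9 [01001]: clauses=TTTTF -> 0
  row 10 [01010]: clauses=TTTTF -> 0
  row 11 [01011]: clauses=TTTTF -> 0
  row 12 [01100]: clauses=TTTTF -> 0
  row 13 [01101]: clauses=TTTTF -> 0
  row 14 [01110]: clauses=TTTTF -> 0
  row 15 [01111]: clauses=TTTTF -> 0
  row 16 [10000]: clauses=TFTFT -> 0
  row 17 [10001]: clauses=TFTFT -> 0
  row 18 [10010]: clauses=FFTFT -> 0
  row 19 [10011]: clauses=FFTFT -> 0
  row 20 [10100]: clauses=TTTFT -> 0
  row 21 [10101]: clauses=TTTFT -> 0
  row 22 [10110]: clauses=FTTFT -> 0
  row 23 [10111]: clauses=FTTFT -> 0
  row 24 [11000]: clauses=TTTTT -> 1
  row 25 [11001]: clauses=TTTTT -> 1
  row 26 [11010]: clauses=FTTTT -> 0
  row 27 [11011]: clauses=FTTTT -> 0
  row 28 [11100]: clauses=TTTTT -> 1
  row 29 [11101]: clauses=TTTTT -> 1
  row 30 [11110]: clauses=FTTTT -> 0
  row 31 [11111]: clauses=FTTTT -> 0
Full result column, 8 rows per line (x1,x2 fixed per line; x3,x4,x5 runs 000..111 left to right):
  rows 0-7 [x1,x2=00]: 00000000  (ones: 0)
  rows 8-15 [x1,x2=01]: 00000000  (ones: 0)
  rows 16-23 [x1,x2=10]: 00000000  (ones: 0)
  rows 24-31 [x1,x2=11]: 11001100  (ones: 4)
Satisfying assignments = 0+0+0+4 = 4

4


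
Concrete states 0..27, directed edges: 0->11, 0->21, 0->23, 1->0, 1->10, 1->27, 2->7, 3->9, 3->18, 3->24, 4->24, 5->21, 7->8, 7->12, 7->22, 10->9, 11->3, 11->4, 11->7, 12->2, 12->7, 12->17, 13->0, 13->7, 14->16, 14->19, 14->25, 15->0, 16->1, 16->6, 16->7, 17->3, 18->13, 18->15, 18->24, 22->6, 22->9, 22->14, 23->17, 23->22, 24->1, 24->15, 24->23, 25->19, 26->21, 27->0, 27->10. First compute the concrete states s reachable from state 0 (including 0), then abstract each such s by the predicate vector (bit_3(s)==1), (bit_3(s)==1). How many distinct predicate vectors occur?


BFS from 0:
Concrete reachable: {0, 1, 2, 3, 4, 6, 7, 8, 9, 10, 11, 12, 13, 14, 15, 16, 17, 18, 19, 21, 22, 23, 24, 25, 27}
Abstract via predicates (bit_3(s)==1), (bit_3(s)==1):
  (0,0) <- {0, 1, 2, 3, 4, 6, 7, 16, 17, 18, 19, 21, 22, 23}
  (1,1) <- {8, 9, 10, 11, 12, 13, 14, 15, 24, 25, 27}
Distinct abstract states = 2

2


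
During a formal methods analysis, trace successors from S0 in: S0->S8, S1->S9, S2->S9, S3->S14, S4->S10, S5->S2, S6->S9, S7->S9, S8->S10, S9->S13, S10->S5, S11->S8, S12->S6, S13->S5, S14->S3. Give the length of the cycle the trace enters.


Trace from S0 until a state repeats:
  S0 -> S8 -> S10 -> S5 -> S2 -> S9 -> S13 -> S5
S5 first seen at step 3, revisited at step 7.
Cycle length = 7 - 3 = 4

4


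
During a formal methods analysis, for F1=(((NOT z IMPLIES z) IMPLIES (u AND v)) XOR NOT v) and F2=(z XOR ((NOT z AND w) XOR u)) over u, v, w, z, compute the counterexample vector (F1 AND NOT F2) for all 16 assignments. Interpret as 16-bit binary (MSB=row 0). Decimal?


F1 = (((NOT z IMPLIES z) IMPLIES (u AND v)) XOR NOT v)
F2 = (z XOR ((NOT z AND w) XOR u))
Counterexample to F1=>F2 is where F1=1 and F2=0.
Evaluate each row (bits = u,v,w,z, MSB first):
  row 0 [0000]: F1=0 F2=0 -> F1&~F2 -> 0
  row 1 [0001]: F1=1 F2=1 -> F1&~F2 -> 0
  row 2 [0010]: F1=0 F2=1 -> F1&~F2 -> 0
  row 3 [0011]: F1=1 F2=1 -> F1&~F2 -> 0
  row 4 [0100]: F1=1 F2=0 -> F1&~F2 -> 1
  row 5 [0101]: F1=0 F2=1 -> F1&~F2 -> 0
  row 6 [0110]: F1=1 F2=1 -> F1&~F2 -> 0
  row 7 [0111]: F1=0 F2=1 -> F1&~F2 -> 0
  row 8 [1000]: F1=0 F2=1 -> F1&~F2 -> 0
  row 9 [1001]: F1=1 F2=0 -> F1&~F2 -> 1
  row 10 [1010]: F1=0 F2=0 -> F1&~F2 -> 0
  row 11 [1011]: F1=1 F2=0 -> F1&~F2 -> 1
  row 12 [1100]: F1=1 F2=1 -> F1&~F2 -> 0
  row 13 [1101]: F1=1 F2=0 -> F1&~F2 -> 1
  row 14 [1110]: F1=1 F2=0 -> F1&~F2 -> 1
  row 15 [1111]: F1=1 F2=0 -> F1&~F2 -> 1
Full result column, 4 rows per line (u,v fixed per line; w,z runs 00..11 left to right):
  rows 0-3 [u,v=00]: 0000  = hex 0
  rows 4-7 [u,v=01]: 1000  = hex 8
  rows 8-11 [u,v=10]: 0101  = hex 5
  rows 12-15 [u,v=11]: 0111  = hex 7
Counterexample vector (row 0 .. row 15) = 0000100001010111
Output column grouped in 4s = 0000 1000 0101 0111 = 0x0857
Convert to decimal digit by digit (value = value*16 + digit):
  0 -> 0
  0*16 + 8 = 8
  8*16 + 5 = 133
  133*16 + 7 = 2135
Decimal = 2135

2135


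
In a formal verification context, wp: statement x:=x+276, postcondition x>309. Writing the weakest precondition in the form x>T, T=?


Formula: wp(x:=E, P) = P[E/x] (substitute E for x in postcondition)
Step 1: Postcondition: x>309
Step 2: Substitute x+276 for x: x+276>309
Step 3: Solve for x: x > 309-276 = 33

33


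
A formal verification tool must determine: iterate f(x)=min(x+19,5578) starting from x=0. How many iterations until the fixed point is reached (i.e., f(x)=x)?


Step 1: x=0, cap=5578, increment=19
Step 2: x grows by 19 each step until capped at 5578; fixed point is x=5578
Step 3: iterations = ceil(5578/19) = 294

294


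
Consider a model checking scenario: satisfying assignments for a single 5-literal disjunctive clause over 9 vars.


Step 1: Total=2^9=512
Step 2: Unsat when all 5 false: 2^4=16
Step 3: Sat=512-16=496

496


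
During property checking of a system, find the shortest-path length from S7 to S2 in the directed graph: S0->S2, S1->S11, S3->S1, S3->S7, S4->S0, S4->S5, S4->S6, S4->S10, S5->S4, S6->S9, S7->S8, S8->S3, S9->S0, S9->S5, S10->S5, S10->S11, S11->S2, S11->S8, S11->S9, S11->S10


BFS layer-by-layer from S7:
  dist 0: {S7}
  dist 1: {S8}
  dist 2: {S3}
  dist 3: {S1}
  dist 4: {S11}
  dist 5: {S2, S9, S10}
  -> S2 reached at distance 5
Shortest path length = 5

5


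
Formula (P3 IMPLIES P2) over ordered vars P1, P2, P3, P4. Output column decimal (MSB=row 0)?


Formula: (P3 IMPLIES P2) over P1, P2, P3, P4 (16 rows)
Evaluate each row (bits = P1,P2,P3,P4, MSB first):
  row 0 [0000]: (0 IMPLIES 0) -> 1
  row 1 [0001]: (0 IMPLIES 0) -> 1
  row 2 [0010]: (1 IMPLIES 0) -> 0
  row 3 [0011]: (1 IMPLIES 0) -> 0
  row 4 [0100]: (0 IMPLIES 1) -> 1
  row 5 [0101]: (0 IMPLIES 1) -> 1
  row 6 [0110]: (1 IMPLIES 1) -> 1
  row 7 [0111]: (1 IMPLIES 1) -> 1
  row 8 [1000]: (0 IMPLIES 0) -> 1
  row 9 [1001]: (0 IMPLIES 0) -> 1
  row 10 [1010]: (1 IMPLIES 0) -> 0
  row 11 [1011]: (1 IMPLIES 0) -> 0
  row 12 [1100]: (0 IMPLIES 1) -> 1
  row 13 [1101]: (0 IMPLIES 1) -> 1
  row 14 [1110]: (1 IMPLIES 1) -> 1
  row 15 [1111]: (1 IMPLIES 1) -> 1
Full result column, 4 rows per line (P1,P2 fixed per line; P3,P4 runs 00..11 left to right):
  rows 0-3 [P1,P2=00]: 1100  = hex C
  rows 4-7 [P1,P2=01]: 1111  = hex F
  rows 8-11 [P1,P2=10]: 1100  = hex C
  rows 12-15 [P1,P2=11]: 1111  = hex F
Output column (row 0 .. row 15) = 1100111111001111
Output column grouped in 4s = 1100 1111 1100 1111 = 0xCFCF
Convert to decimal digit by digit (value = value*16 + digit):
  C -> 12
  12*16 + 15 (F) = 207
  207*16 + 12 (C) = 3324
  3324*16 + 15 (F) = 53199
Decimal = 53199

53199


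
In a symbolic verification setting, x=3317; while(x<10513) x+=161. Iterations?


Step 1: x goes from 3317 toward 10513 by 161; the body runs while x<10513, so iterations = ceil((bound-start)/step)
Step 2: Distance=7196
Step 3: ceil(7196/161)=45

45


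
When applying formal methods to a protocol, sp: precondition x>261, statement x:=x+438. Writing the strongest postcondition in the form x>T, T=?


Formula: sp(P, x:=E) = exists old_x. (x = E[old_x/x]) AND P[old_x/x] (old_x is the value of x before the assignment; eliminate old_x by solving x = E[old_x/x] for old_x)
Step 1: Precondition P: x>261, i.e. old_x > 261
Step 2: Assignment gives x = old_x + 438, so old_x = x - 438
Step 3: Substitute into P: x - 438 > 261
Step 4: Simplify: x > 261+438 = 699

699


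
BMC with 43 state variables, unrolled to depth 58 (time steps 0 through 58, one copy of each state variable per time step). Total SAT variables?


BMC unrolls to depth k, creating one copy of each state var for steps 0..k.
Step count = 58 + 1 = 59 (steps 0 through 58)
Vars per step = 43
Total = 43 * 59 = 2537

2537


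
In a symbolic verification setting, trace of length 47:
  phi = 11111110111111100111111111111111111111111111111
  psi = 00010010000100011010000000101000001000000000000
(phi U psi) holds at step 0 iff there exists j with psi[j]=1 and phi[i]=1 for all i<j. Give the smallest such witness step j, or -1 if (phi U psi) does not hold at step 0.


(phi U psi) at 0: need smallest j with psi[j]=1 and phi[i]=1 for all i in [0,j).
Scan from step 0:
  step 0: phi=1, psi=0 -> continue
  step 1: phi=1, psi=0 -> continue
  step 2: phi=1, psi=0 -> continue
  step 3: psi=1 and phi held for [0,3) -> witness found
Witness step = 3

3


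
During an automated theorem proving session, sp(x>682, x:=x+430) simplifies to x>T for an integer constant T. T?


Formula: sp(P, x:=E) = exists old_x. (x = E[old_x/x]) AND P[old_x/x] (old_x is the value of x before the assignment; eliminate old_x by solving x = E[old_x/x] for old_x)
Step 1: Precondition P: x>682, i.e. old_x > 682
Step 2: Assignment gives x = old_x + 430, so old_x = x - 430
Step 3: Substitute into P: x - 430 > 682
Step 4: Simplify: x > 682+430 = 1112

1112


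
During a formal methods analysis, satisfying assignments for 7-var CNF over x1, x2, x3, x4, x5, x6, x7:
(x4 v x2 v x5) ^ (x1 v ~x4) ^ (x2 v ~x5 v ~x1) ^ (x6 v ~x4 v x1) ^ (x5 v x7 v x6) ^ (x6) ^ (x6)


CNF with 7 clauses over 7 vars (128 assignments).
An assignment satisfies CNF iff every clause has >=1 true literal.
Check each row (bits = x1,x2,x3,x4,x5,x6,x7; clause T/F shown):
  row 0 [0000000]: clauses=FTTTFFF -> 0
  row 1 [0000001]: clauses=FTTTTFF -> 0
  row 2 [0000010]: clauses=FTTTTTT -> 0
  row 3 [0000011]: clauses=FTTTTTT -> 0
  row 4 [0000100]: clauses=TTTTTFF -> 0
  (every remaining row is evaluated the same way; all 128 results are listed next)
Full result column, 8 rows per line (x1,x2,x3,x4 fixed per line; x5,x6,x7 runs 000..111 left to right):
  rows 0-7 [x1,x2,x3,x4=0000]: 00000011  (ones: 2)
  rows 8-15 [x1,x2,x3,x4=0001]: 00000000  (ones: 0)
  rows 16-23 [x1,x2,x3,x4=0010]: 00000011  (ones: 2)
  rows 24-31 [x1,x2,x3,x4=0011]: 00000000  (ones: 0)
  rows 32-39 [x1,x2,x3,x4=0100]: 00110011  (ones: 4)
  rows 40-47 [x1,x2,x3,x4=0101]: 00000000  (ones: 0)
  rows 48-55 [x1,x2,x3,x4=0110]: 00110011  (ones: 4)
  rows 56-63 [x1,x2,x3,x4=0111]: 00000000  (ones: 0)
  rows 64-71 [x1,x2,x3,x4=1000]: 00000000  (ones: 0)
  rows 72-79 [x1,x2,x3,x4=1001]: 00110000  (ones: 2)
  rows 80-87 [x1,x2,x3,x4=1010]: 00000000  (ones: 0)
  rows 88-95 [x1,x2,x3,x4=1011]: 00110000  (ones: 2)
  rows 96-103 [x1,x2,x3,x4=1100]: 00110011  (ones: 4)
  rows 104-111 [x1,x2,x3,x4=1101]: 00110011  (ones: 4)
  rows 112-119 [x1,x2,x3,x4=1110]: 00110011  (ones: 4)
  rows 120-127 [x1,x2,x3,x4=1111]: 00110011  (ones: 4)
Satisfying assignments = 2+0+2+0+4+0+4+0+0+2+0+2+4+4+4+4 = 32

32


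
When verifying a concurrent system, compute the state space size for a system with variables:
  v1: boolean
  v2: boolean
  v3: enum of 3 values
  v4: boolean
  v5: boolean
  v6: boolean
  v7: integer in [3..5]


State space = product of domain sizes of all variables.
Domain sizes:
  v1 (boolean): 2
  v2 (boolean): 2
  v3 (enum of 3 values): 3
  v4 (boolean): 2
  v5 (boolean): 2
  v6 (boolean): 2
  v7 (integer in [3..5]): 3
Product = 2 * 2 * 3 * 2 * 2 * 2 * 3 = 288

288


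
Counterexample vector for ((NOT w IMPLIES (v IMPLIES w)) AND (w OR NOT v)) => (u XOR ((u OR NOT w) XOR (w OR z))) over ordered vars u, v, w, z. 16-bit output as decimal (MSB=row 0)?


F1 = ((NOT w IMPLIES (v IMPLIES w)) AND (w OR NOT v))
F2 = (u XOR ((u OR NOT w) XOR (w OR z)))
Counterexample to F1=>F2 is where F1=1 and F2=0.
Evaluate each row (bits = u,v,w,z, MSB first):
  row 0 [0000]: F1=1 F2=1 -> F1&~F2 -> 0
  row 1 [0001]: F1=1 F2=0 -> F1&~F2 -> 1
  row 2 [0010]: F1=1 F2=1 -> F1&~F2 -> 0
  row 3 [0011]: F1=1 F2=1 -> F1&~F2 -> 0
  row 4 [0100]: F1=0 F2=1 -> F1&~F2 -> 0
  row 5 [0101]: F1=0 F2=0 -> F1&~F2 -> 0
  row 6 [0110]: F1=1 F2=1 -> F1&~F2 -> 0
  row 7 [0111]: F1=1 F2=1 -> F1&~F2 -> 0
  row 8 [1000]: F1=1 F2=0 -> F1&~F2 -> 1
  row 9 [1001]: F1=1 F2=1 -> F1&~F2 -> 0
  row 10 [1010]: F1=1 F2=1 -> F1&~F2 -> 0
  row 11 [1011]: F1=1 F2=1 -> F1&~F2 -> 0
  row 12 [1100]: F1=0 F2=0 -> F1&~F2 -> 0
  row 13 [1101]: F1=0 F2=1 -> F1&~F2 -> 0
  row 14 [1110]: F1=1 F2=1 -> F1&~F2 -> 0
  row 15 [1111]: F1=1 F2=1 -> F1&~F2 -> 0
Full result column, 4 rows per line (u,v fixed per line; w,z runs 00..11 left to right):
  rows 0-3 [u,v=00]: 0100  = hex 4
  rows 4-7 [u,v=01]: 0000  = hex 0
  rows 8-11 [u,v=10]: 1000  = hex 8
  rows 12-15 [u,v=11]: 0000  = hex 0
Counterexample vector (row 0 .. row 15) = 0100000010000000
Output column grouped in 4s = 0100 0000 1000 0000 = 0x4080
Convert to decimal digit by digit (value = value*16 + digit):
  4 -> 4
  4*16 + 0 = 64
  64*16 + 8 = 1032
  1032*16 + 0 = 16512
Decimal = 16512

16512


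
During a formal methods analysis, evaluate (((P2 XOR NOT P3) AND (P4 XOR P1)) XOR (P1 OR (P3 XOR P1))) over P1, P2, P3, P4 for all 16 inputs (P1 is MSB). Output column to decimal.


Formula: (((P2 XOR NOT P3) AND (P4 XOR P1)) XOR (P1 OR (P3 XOR P1))) over P1, P2, P3, P4 (16 rows)
Evaluate each row (bits = P1,P2,P3,P4, MSB first):
  row 0 [0000]: (((0 XOR NOT 0) AND (0 XOR 0)) XOR (0 OR (0 XOR 0))) -> 0
  row 1 [0001]: (((0 XOR NOT 0) AND (1 XOR 0)) XOR (0 OR (0 XOR 0))) -> 1
  row 2 [0010]: (((0 XOR NOT 1) AND (0 XOR 0)) XOR (0 OR (1 XOR 0))) -> 1
  row 3 [0011]: (((0 XOR NOT 1) AND (1 XOR 0)) XOR (0 OR (1 XOR 0))) -> 1
  row 4 [0100]: (((1 XOR NOT 0) AND (0 XOR 0)) XOR (0 OR (0 XOR 0))) -> 0
  row 5 [0101]: (((1 XOR NOT 0) AND (1 XOR 0)) XOR (0 OR (0 XOR 0))) -> 0
  row 6 [0110]: (((1 XOR NOT 1) AND (0 XOR 0)) XOR (0 OR (1 XOR 0))) -> 1
  row 7 [0111]: (((1 XOR NOT 1) AND (1 XOR 0)) XOR (0 OR (1 XOR 0))) -> 0
  row 8 [1000]: (((0 XOR NOT 0) AND (0 XOR 1)) XOR (1 OR (0 XOR 1))) -> 0
  row 9 [1001]: (((0 XOR NOT 0) AND (1 XOR 1)) XOR (1 OR (0 XOR 1))) -> 1
  row 10 [1010]: (((0 XOR NOT 1) AND (0 XOR 1)) XOR (1 OR (1 XOR 1))) -> 1
  row 11 [1011]: (((0 XOR NOT 1) AND (1 XOR 1)) XOR (1 OR (1 XOR 1))) -> 1
  row 12 [1100]: (((1 XOR NOT 0) AND (0 XOR 1)) XOR (1 OR (0 XOR 1))) -> 1
  row 13 [1101]: (((1 XOR NOT 0) AND (1 XOR 1)) XOR (1 OR (0 XOR 1))) -> 1
  row 14 [1110]: (((1 XOR NOT 1) AND (0 XOR 1)) XOR (1 OR (1 XOR 1))) -> 0
  row 15 [1111]: (((1 XOR NOT 1) AND (1 XOR 1)) XOR (1 OR (1 XOR 1))) -> 1
Full result column, 4 rows per line (P1,P2 fixed per line; P3,P4 runs 00..11 left to right):
  rows 0-3 [P1,P2=00]: 0111  = hex 7
  rows 4-7 [P1,P2=01]: 0010  = hex 2
  rows 8-11 [P1,P2=10]: 0111  = hex 7
  rows 12-15 [P1,P2=11]: 1101  = hex D
Output column (row 0 .. row 15) = 0111001001111101
Output column grouped in 4s = 0111 0010 0111 1101 = 0x727D
Convert to decimal digit by digit (value = value*16 + digit):
  7 -> 7
  7*16 + 2 = 114
  114*16 + 7 = 1831
  1831*16 + 13 (D) = 29309
Decimal = 29309

29309


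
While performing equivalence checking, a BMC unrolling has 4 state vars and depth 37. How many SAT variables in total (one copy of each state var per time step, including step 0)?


BMC unrolls to depth k, creating one copy of each state var for steps 0..k.
Step count = 37 + 1 = 38 (steps 0 through 37)
Vars per step = 4
Total = 4 * 38 = 152

152


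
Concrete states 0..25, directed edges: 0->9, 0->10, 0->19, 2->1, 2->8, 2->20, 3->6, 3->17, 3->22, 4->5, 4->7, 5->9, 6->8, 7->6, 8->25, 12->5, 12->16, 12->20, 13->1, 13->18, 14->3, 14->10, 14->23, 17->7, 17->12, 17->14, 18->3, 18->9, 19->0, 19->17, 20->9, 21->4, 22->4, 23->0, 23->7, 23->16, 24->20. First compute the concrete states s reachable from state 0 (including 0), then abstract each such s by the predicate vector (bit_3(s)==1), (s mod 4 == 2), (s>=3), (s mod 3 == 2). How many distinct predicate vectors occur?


BFS from 0:
Concrete reachable: {0, 3, 4, 5, 6, 7, 8, 9, 10, 12, 14, 16, 17, 19, 20, 22, 23, 25}
Abstract via predicates (bit_3(s)==1), (s mod 4 == 2), (s>=3), (s mod 3 == 2):
  (0,0,0,0) <- {0}
  (0,0,1,0) <- {3, 4, 7, 16, 19}
  (0,0,1,1) <- {5, 17, 20, 23}
  (0,1,1,0) <- {6, 22}
  (1,0,1,0) <- {9, 12, 25}
  (1,0,1,1) <- {8}
  (1,1,1,0) <- {10}
  (1,1,1,1) <- {14}
Distinct abstract states = 8

8


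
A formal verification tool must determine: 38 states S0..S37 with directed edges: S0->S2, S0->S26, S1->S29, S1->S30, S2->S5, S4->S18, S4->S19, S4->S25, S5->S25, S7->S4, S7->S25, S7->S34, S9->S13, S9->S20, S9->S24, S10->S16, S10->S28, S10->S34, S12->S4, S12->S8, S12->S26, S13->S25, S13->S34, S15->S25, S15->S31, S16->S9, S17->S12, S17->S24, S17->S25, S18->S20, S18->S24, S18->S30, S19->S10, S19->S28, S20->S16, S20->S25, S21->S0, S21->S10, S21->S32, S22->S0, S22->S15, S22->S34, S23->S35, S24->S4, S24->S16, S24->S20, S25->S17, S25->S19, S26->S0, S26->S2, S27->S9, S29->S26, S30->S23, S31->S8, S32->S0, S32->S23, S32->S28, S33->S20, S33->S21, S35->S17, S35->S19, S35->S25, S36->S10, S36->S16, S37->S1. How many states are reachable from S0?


BFS from S0:
  layer 0: {S0}
  layer 1: {S2, S26}
  layer 2: {S5}
  layer 3: {S25}
  layer 4: {S17, S19}
  layer 5: {S10, S12, S24, S28}
  layer 6: {S4, S8, S16, S20, S34}
  layer 7: {S9, S18}
  layer 8: {S13, S30}
  layer 9: {S23}
  layer 10: {S35}
Reachable set: {S0, S2, S4, S5, S8, S9, S10, S12, S13, S16, S17, S18, S19, S20, S23, S24, S25, S26, S28, S30, S34, S35}
Count = 22

22


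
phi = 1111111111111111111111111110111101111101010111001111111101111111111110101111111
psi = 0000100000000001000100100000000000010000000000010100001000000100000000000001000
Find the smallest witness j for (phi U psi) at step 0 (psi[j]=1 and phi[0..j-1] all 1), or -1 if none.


(phi U psi) at 0: need smallest j with psi[j]=1 and phi[i]=1 for all i in [0,j).
Scan from step 0:
  step 0: phi=1, psi=0 -> continue
  step 1: phi=1, psi=0 -> continue
  step 2: phi=1, psi=0 -> continue
  step 3: phi=1, psi=0 -> continue
  step 4: psi=1 and phi held for [0,4) -> witness found
Witness step = 4

4


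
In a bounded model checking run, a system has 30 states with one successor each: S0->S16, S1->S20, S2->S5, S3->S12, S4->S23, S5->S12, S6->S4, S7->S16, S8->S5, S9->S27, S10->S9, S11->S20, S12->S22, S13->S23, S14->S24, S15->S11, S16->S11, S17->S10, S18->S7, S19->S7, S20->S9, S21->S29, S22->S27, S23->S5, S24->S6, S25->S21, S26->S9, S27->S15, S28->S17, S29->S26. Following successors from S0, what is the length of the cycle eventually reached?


Trace from S0 until a state repeats:
  S0 -> S16 -> S11 -> S20 -> S9 -> S27 -> S15 -> S11
S11 first seen at step 2, revisited at step 7.
Cycle length = 7 - 2 = 5

5


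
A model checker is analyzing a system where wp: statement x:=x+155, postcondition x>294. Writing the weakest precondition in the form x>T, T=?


Formula: wp(x:=E, P) = P[E/x] (substitute E for x in postcondition)
Step 1: Postcondition: x>294
Step 2: Substitute x+155 for x: x+155>294
Step 3: Solve for x: x > 294-155 = 139

139


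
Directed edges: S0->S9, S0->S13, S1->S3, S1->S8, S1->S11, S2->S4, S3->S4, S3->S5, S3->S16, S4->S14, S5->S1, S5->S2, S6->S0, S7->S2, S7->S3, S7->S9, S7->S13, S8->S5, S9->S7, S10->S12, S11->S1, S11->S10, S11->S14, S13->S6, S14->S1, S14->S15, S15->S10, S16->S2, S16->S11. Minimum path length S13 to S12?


BFS layer-by-layer from S13:
  dist 0: {S13}
  dist 1: {S6}
  dist 2: {S0}
  dist 3: {S9}
  dist 4: {S7}
  dist 5: {S2, S3}
  dist 6: {S4, S5, S16}
  dist 7: {S1, S11, S14}
  dist 8: {S8, S10, S15}
  dist 9: {S12}
  -> S12 reached at distance 9
Shortest path length = 9

9


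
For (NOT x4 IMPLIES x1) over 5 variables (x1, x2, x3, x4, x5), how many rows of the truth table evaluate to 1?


Formula: (NOT x4 IMPLIES x1) over 5 vars (32 rows)
Evaluate each row (x1, x2, x3, x4, x5 as bits, MSB first):
  row 0 [00000]: (NOT 0 IMPLIES 0) -> 0
  row 1 [00001]: (NOT 0 IMPLIES 0) -> 0
  row 2 [00010]: (NOT 1 IMPLIES 0) -> 1
  row 3 [00011]: (NOT 1 IMPLIES 0) -> 1
  row 4 [00100]: (NOT 0 IMPLIES 0) -> 0
  row 5 [00101]: (NOT 0 IMPLIES 0) -> 0
  row 6 [00110]: (NOT 1 IMPLIES 0) -> 1
  row 7 [00111]: (NOT 1 IMPLIES 0) -> 1
  row 8 [01000]: (NOT 0 IMPLIES 0) -> 0
  row 9 [01001]: (NOT 0 IMPLIES 0) -> 0
  row 10 [01010]: (NOT 1 IMPLIES 0) -> 1
  row 11 [01011]: (NOT 1 IMPLIES 0) -> 1
  row 12 [01100]: (NOT 0 IMPLIES 0) -> 0
  row 13 [01101]: (NOT 0 IMPLIES 0) -> 0
  row 14 [01110]: (NOT 1 IMPLIES 0) -> 1
  row 15 [01111]: (NOT 1 IMPLIES 0) -> 1
  row 16 [10000]: (NOT 0 IMPLIES 1) -> 1
  row 17 [10001]: (NOT 0 IMPLIES 1) -> 1
  row 18 [10010]: (NOT 1 IMPLIES 1) -> 1
  row 19 [10011]: (NOT 1 IMPLIES 1) -> 1
  row 20 [10100]: (NOT 0 IMPLIES 1) -> 1
  row 21 [10101]: (NOT 0 IMPLIES 1) -> 1
  row 22 [10110]: (NOT 1 IMPLIES 1) -> 1
  row 23 [10111]: (NOT 1 IMPLIES 1) -> 1
  row 24 [11000]: (NOT 0 IMPLIES 1) -> 1
  row 25 [11001]: (NOT 0 IMPLIES 1) -> 1
  row 26 [11010]: (NOT 1 IMPLIES 1) -> 1
  row 27 [11011]: (NOT 1 IMPLIES 1) -> 1
  row 28 [11100]: (NOT 0 IMPLIES 1) -> 1
  row 29 [11101]: (NOT 0 IMPLIES 1) -> 1
  row 30 [11110]: (NOT 1 IMPLIES 1) -> 1
  row 31 [11111]: (NOT 1 IMPLIES 1) -> 1
Full result column, 8 rows per line (x1,x2 fixed per line; x3,x4,x5 runs 000..111 left to right):
  rows 0-7 [x1,x2=00]: 00110011  (ones: 4)
  rows 8-15 [x1,x2=01]: 00110011  (ones: 4)
  rows 16-23 [x1,x2=10]: 11111111  (ones: 8)
  rows 24-31 [x1,x2=11]: 11111111  (ones: 8)
Count of 1-rows = 4+4+8+8 = 24

24


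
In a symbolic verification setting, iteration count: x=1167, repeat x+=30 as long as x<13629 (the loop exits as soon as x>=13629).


Step 1: x goes from 1167 toward 13629 by 30; the body runs while x<13629, so iterations = ceil((bound-start)/step)
Step 2: Distance=12462
Step 3: ceil(12462/30)=416

416


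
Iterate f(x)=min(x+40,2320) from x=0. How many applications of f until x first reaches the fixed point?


Step 1: x=0, cap=2320, increment=40
Step 2: x grows by 40 each step until capped at 2320; fixed point is x=2320
Step 3: iterations = ceil(2320/40) = 58

58


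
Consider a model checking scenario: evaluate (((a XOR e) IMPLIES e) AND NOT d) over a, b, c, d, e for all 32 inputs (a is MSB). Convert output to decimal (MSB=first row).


Formula: (((a XOR e) IMPLIES e) AND NOT d) over a, b, c, d, e (32 rows)
Evaluate each row (bits = a,b,c,d,e, MSB first):
  row 0 [00000]: (((0 XOR 0) IMPLIES 0) AND NOT 0) -> 1
  row 1 [00001]: (((0 XOR 1) IMPLIES 1) AND NOT 0) -> 1
  row 2 [00010]: (((0 XOR 0) IMPLIES 0) AND NOT 1) -> 0
  row 3 [00011]: (((0 XOR 1) IMPLIES 1) AND NOT 1) -> 0
  row 4 [00100]: (((0 XOR 0) IMPLIES 0) AND NOT 0) -> 1
  row 5 [00101]: (((0 XOR 1) IMPLIES 1) AND NOT 0) -> 1
  row 6 [00110]: (((0 XOR 0) IMPLIES 0) AND NOT 1) -> 0
  row 7 [00111]: (((0 XOR 1) IMPLIES 1) AND NOT 1) -> 0
  row 8 [01000]: (((0 XOR 0) IMPLIES 0) AND NOT 0) -> 1
  row 9 [01001]: (((0 XOR 1) IMPLIES 1) AND NOT 0) -> 1
  row 10 [01010]: (((0 XOR 0) IMPLIES 0) AND NOT 1) -> 0
  row 11 [01011]: (((0 XOR 1) IMPLIES 1) AND NOT 1) -> 0
  row 12 [01100]: (((0 XOR 0) IMPLIES 0) AND NOT 0) -> 1
  row 13 [01101]: (((0 XOR 1) IMPLIES 1) AND NOT 0) -> 1
  row 14 [01110]: (((0 XOR 0) IMPLIES 0) AND NOT 1) -> 0
  row 15 [01111]: (((0 XOR 1) IMPLIES 1) AND NOT 1) -> 0
  row 16 [10000]: (((1 XOR 0) IMPLIES 0) AND NOT 0) -> 0
  row 17 [10001]: (((1 XOR 1) IMPLIES 1) AND NOT 0) -> 1
  row 18 [10010]: (((1 XOR 0) IMPLIES 0) AND NOT 1) -> 0
  row 19 [10011]: (((1 XOR 1) IMPLIES 1) AND NOT 1) -> 0
  row 20 [10100]: (((1 XOR 0) IMPLIES 0) AND NOT 0) -> 0
  row 21 [10101]: (((1 XOR 1) IMPLIES 1) AND NOT 0) -> 1
  row 22 [10110]: (((1 XOR 0) IMPLIES 0) AND NOT 1) -> 0
  row 23 [10111]: (((1 XOR 1) IMPLIES 1) AND NOT 1) -> 0
  row 24 [11000]: (((1 XOR 0) IMPLIES 0) AND NOT 0) -> 0
  row 25 [11001]: (((1 XOR 1) IMPLIES 1) AND NOT 0) -> 1
  row 26 [11010]: (((1 XOR 0) IMPLIES 0) AND NOT 1) -> 0
  row 27 [11011]: (((1 XOR 1) IMPLIES 1) AND NOT 1) -> 0
  row 28 [11100]: (((1 XOR 0) IMPLIES 0) AND NOT 0) -> 0
  row 29 [11101]: (((1 XOR 1) IMPLIES 1) AND NOT 0) -> 1
  row 30 [11110]: (((1 XOR 0) IMPLIES 0) AND NOT 1) -> 0
  row 31 [11111]: (((1 XOR 1) IMPLIES 1) AND NOT 1) -> 0
Full result column, 4 rows per line (a,b,c fixed per line; d,e runs 00..11 left to right):
  rows 0-3 [a,b,c=000]: 1100  = hex C
  rows 4-7 [a,b,c=001]: 1100  = hex C
  rows 8-11 [a,b,c=010]: 1100  = hex C
  rows 12-15 [a,b,c=011]: 1100  = hex C
  rows 16-19 [a,b,c=100]: 0100  = hex 4
  rows 20-23 [a,b,c=101]: 0100  = hex 4
  rows 24-27 [a,b,c=110]: 0100  = hex 4
  rows 28-31 [a,b,c=111]: 0100  = hex 4
Output column (row 0 .. row 31) = 11001100110011000100010001000100
Output column grouped in 4s = 1100 1100 1100 1100 0100 0100 0100 0100 = 0xCCCC4444
Convert to decimal digit by digit (value = value*16 + digit):
  C -> 12
  12*16 + 12 (C) = 204
  204*16 + 12 (C) = 3276
  3276*16 + 12 (C) = 52428
  52428*16 + 4 = 838852
  838852*16 + 4 = 13421636
  13421636*16 + 4 = 214746180
  214746180*16 + 4 = 3435938884
Decimal = 3435938884

3435938884


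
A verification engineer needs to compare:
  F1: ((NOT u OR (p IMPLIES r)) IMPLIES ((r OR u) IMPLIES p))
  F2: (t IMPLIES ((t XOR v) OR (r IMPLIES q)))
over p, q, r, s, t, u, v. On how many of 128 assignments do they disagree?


F1 = ((NOT u OR (p IMPLIES r)) IMPLIES ((r OR u) IMPLIES p))
F2 = (t IMPLIES ((t XOR v) OR (r IMPLIES q)))
Evaluate both on each of 128 rows (bits = p,q,r,s,t,u,v):
  row 0 [0000000]: F1=1 F2=1 -> 0
  row 1 [0000001]: F1=1 F2=1 -> 0
  row 2 [0000010]: F1=0 F2=1 (differ) -> 1
  row 3 [0000011]: F1=0 F2=1 (differ) -> 1
  row 4 [0000100]: F1=1 F2=1 -> 0
  (every remaining row is evaluated the same way; all 128 results are listed next)
Full result column, 8 rows per line (p,q,r,s fixed per line; t,u,v runs 000..111 left to right):
  rows 0-7 [p,q,r,s=0000]: 00110011  (ones: 4)
  rows 8-15 [p,q,r,s=0001]: 00110011  (ones: 4)
  rows 16-23 [p,q,r,s=0010]: 11111010  (ones: 6)
  rows 24-31 [p,q,r,s=0011]: 11111010  (ones: 6)
  rows 32-39 [p,q,r,s=0100]: 00110011  (ones: 4)
  rows 40-47 [p,q,r,s=0101]: 00110011  (ones: 4)
  rows 48-55 [p,q,r,s=0110]: 11111111  (ones: 8)
  rows 56-63 [p,q,r,s=0111]: 11111111  (ones: 8)
  rows 64-71 [p,q,r,s=1000]: 00000000  (ones: 0)
  rows 72-79 [p,q,r,s=1001]: 00000000  (ones: 0)
  rows 80-87 [p,q,r,s=1010]: 00000101  (ones: 2)
  rows 88-95 [p,q,r,s=1011]: 00000101  (ones: 2)
  rows 96-103 [p,q,r,s=1100]: 00000000  (ones: 0)
  rows 104-111 [p,q,r,s=1101]: 00000000  (ones: 0)
  rows 112-119 [p,q,r,s=1110]: 00000000  (ones: 0)
  rows 120-127 [p,q,r,s=1111]: 00000000  (ones: 0)
Disagreements = 4+4+6+6+4+4+8+8+0+0+2+2+0+0+0+0 = 48

48


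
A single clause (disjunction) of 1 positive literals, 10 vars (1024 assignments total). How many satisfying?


Step 1: Total=2^10=1024
Step 2: Unsat when all 1 false: 2^9=512
Step 3: Sat=1024-512=512

512


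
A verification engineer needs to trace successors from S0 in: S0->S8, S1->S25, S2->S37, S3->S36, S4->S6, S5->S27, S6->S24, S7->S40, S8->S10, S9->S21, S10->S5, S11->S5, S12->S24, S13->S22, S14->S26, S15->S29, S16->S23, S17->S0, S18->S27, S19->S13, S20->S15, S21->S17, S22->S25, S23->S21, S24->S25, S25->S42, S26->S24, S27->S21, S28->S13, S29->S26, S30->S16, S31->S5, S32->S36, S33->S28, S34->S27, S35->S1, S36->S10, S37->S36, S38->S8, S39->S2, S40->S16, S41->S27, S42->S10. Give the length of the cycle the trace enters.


Trace from S0 until a state repeats:
  S0 -> S8 -> S10 -> S5 -> S27 -> S21 -> S17 -> S0
S0 first seen at step 0, revisited at step 7.
Cycle length = 7 - 0 = 7

7
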